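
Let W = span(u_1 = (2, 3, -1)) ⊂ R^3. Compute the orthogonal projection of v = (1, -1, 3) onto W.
proj_W(v) = (-4/7, -6/7, 2/7)

Set up U = [u_1 | ... | u_1] ∈ R^(3×1). The projector onto W = col(U) is P = U (U^T U)^(-1) U^T.
Compute U^T U =
  [14],
and U^T v = (-4).
Solve U^T U · c = U^T v for the coefficients: c = (-2/7). The projection is proj_W(v) = U c.
Check: (v - proj_W(v)) · u_1 = 0  (should be 0).
Result: proj_W(v) = (-4/7, -6/7, 2/7).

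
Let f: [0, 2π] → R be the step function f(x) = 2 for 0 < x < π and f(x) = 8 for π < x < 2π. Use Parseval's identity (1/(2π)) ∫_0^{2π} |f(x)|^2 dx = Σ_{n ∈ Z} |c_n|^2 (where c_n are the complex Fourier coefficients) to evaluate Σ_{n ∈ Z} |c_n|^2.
Σ |c_n|^2 = 34

Parseval equates the L^2 energy of f (normalised by 1/(2π)) with the ℓ^2 sum of its Fourier coefficients: (1/(2π)) ∫_0^{2π} |f|^2 = Σ |c_n|^2.
Compute the left side: (1/(2π)) [∫_0^π 2^2 dx + ∫_π^{2π} 8^2 dx] = (1/(2π)) · (4π + 64π) = (4 + 64)/2 = 34.
So Σ_{n ∈ Z} |c_n|^2 = 34.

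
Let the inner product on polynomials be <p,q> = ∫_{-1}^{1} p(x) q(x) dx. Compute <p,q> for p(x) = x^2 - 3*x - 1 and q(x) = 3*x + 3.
<p,q> = -10

Expand the product: p(x)·q(x) = 3*x^3 - 6*x^2 - 12*x - 3.
∫_{-1}^{1} of each monomial x^k gives [2/(k+1) if k even, 0 if k odd]. Integrating term-by-term (or equivalently evaluating the antiderivative F(x) = 3*x^4/4 - 2*x^3 - 6*x^2 - 3*x at the endpoints):
  F(1) − F(−1) = -41/4 − (-1/4) = -10.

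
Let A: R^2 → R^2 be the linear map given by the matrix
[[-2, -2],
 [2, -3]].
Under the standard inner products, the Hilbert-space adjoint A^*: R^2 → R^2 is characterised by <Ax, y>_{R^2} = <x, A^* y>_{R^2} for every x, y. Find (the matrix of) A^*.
A^* = A^T =
[[-2, 2],
 [-2, -3]]

For real matrices with standard dot products, the defining identity <Ax, y> = <x, A^* y> gives (Ax)^T y = x^T (A^*) y, i.e. x^T A^T y = x^T (A^*) y. Since this holds for all x, y, we must have A^* = A^T. Therefore
A^* =
[[-2, 2],
 [-2, -3]].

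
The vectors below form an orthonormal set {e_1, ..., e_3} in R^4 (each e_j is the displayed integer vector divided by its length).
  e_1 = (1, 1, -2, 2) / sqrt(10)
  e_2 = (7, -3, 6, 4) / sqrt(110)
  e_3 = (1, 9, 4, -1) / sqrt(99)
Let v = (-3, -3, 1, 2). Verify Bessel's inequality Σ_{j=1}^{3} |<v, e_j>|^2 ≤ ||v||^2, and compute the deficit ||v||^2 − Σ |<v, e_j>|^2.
Σ |<v, e_j>|^2 = 86/9; ||v||^2 = 23; deficit = 121/9

Write each e_j = u_j / sqrt(<u_j, u_j>) where u_j is the displayed integer vector. Then <v, e_j> = <v, u_j> / sqrt(<u_j, u_j>), so |<v, e_j>|^2 = <v, u_j>^2 / <u_j, u_j>.
Coefficients: <v, e_1> = -4/sqrt(10), <v, e_2> = 2/sqrt(110), <v, e_3> = -28/sqrt(99).
Square and sum: Σ |<v, e_j>|^2 = 86/9.
Compute ||v||^2 = v·v = 23.
Deficit = 23 − 86/9 = 121/9 ≥ 0, confirming Bessel's inequality. (The deficit equals ||v − Σ <v,e_j> e_j||^2, the squared distance from v to span{e_j}.)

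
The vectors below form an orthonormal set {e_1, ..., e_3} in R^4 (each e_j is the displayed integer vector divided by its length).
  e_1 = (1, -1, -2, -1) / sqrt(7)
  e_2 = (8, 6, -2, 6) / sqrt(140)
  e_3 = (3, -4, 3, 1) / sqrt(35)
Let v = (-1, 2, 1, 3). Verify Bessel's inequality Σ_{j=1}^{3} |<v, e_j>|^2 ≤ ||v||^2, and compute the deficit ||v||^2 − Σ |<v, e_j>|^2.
Σ |<v, e_j>|^2 = 89/7; ||v||^2 = 15; deficit = 16/7

Write each e_j = u_j / sqrt(<u_j, u_j>) where u_j is the displayed integer vector. Then <v, e_j> = <v, u_j> / sqrt(<u_j, u_j>), so |<v, e_j>|^2 = <v, u_j>^2 / <u_j, u_j>.
Coefficients: <v, e_1> = -8/sqrt(7), <v, e_2> = 20/sqrt(140), <v, e_3> = -5/sqrt(35).
Square and sum: Σ |<v, e_j>|^2 = 89/7.
Compute ||v||^2 = v·v = 15.
Deficit = 15 − 89/7 = 16/7 ≥ 0, confirming Bessel's inequality. (The deficit equals ||v − Σ <v,e_j> e_j||^2, the squared distance from v to span{e_j}.)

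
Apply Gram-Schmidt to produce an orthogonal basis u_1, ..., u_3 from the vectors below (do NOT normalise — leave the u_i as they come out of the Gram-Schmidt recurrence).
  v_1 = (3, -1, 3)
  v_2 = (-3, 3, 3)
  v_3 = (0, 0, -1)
Orthogonal basis:
  u_1 = (3, -1, 3)
  u_2 = (-48/19, 54/19, 66/19)
  u_3 = (1/7, 3/14, -1/14)

Apply the Gram-Schmidt recurrence
  u_1 = v_1
  u_i = v_i − Σ_{j<i} ((v_i · u_j) / (u_j · u_j)) · u_j.

Step by step this gives:
  u_1 = (3, -1, 3)
  u_2 = (-48/19, 54/19, 66/19)
  u_3 = (1/7, 3/14, -1/14)

Orthogonality check:
  u_2 · u_1 = 0 (should be 0)
  u_3 · u_1 = 0 (should be 0)
  u_3 · u_2 = 0 (should be 0)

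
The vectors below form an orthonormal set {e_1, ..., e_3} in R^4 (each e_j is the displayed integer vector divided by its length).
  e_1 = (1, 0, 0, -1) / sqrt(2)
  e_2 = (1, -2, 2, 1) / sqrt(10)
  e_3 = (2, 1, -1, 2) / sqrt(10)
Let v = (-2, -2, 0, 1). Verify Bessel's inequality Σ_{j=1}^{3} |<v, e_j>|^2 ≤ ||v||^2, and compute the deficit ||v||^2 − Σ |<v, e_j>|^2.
Σ |<v, e_j>|^2 = 7; ||v||^2 = 9; deficit = 2

Write each e_j = u_j / sqrt(<u_j, u_j>) where u_j is the displayed integer vector. Then <v, e_j> = <v, u_j> / sqrt(<u_j, u_j>), so |<v, e_j>|^2 = <v, u_j>^2 / <u_j, u_j>.
Coefficients: <v, e_1> = -3/sqrt(2), <v, e_2> = 3/sqrt(10), <v, e_3> = -4/sqrt(10).
Square and sum: Σ |<v, e_j>|^2 = 7.
Compute ||v||^2 = v·v = 9.
Deficit = 9 − 7 = 2 ≥ 0, confirming Bessel's inequality. (The deficit equals ||v − Σ <v,e_j> e_j||^2, the squared distance from v to span{e_j}.)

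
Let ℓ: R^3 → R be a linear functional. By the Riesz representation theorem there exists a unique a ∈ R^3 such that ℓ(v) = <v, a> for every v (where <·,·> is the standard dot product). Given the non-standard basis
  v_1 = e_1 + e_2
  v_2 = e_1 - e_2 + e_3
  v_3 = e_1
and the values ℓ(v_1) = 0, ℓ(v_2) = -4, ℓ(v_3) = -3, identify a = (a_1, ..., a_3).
a = (-3, 3, 2)

Write a = (a_1, ..., a_3) in the standard basis. For each basis vector v_i, ℓ(v_i) = <v_i, a> is a linear equation in the a_j's. Collect the n equations into a matrix system V a = ℓ, where row i of V is v_i (expressed in the standard basis). Since V is invertible (lower-triangular with 1s on the diagonal, up to permutation), solve by back-substitution:
  V =
[[1, 1, 0],
 [1, -1, 1],
 [1, 0, 0]]
  V a = (0, -4, -3)
Solving gives a = (-3, 3, 2).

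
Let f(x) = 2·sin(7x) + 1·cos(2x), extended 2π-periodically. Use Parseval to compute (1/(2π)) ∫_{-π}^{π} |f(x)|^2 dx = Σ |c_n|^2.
Σ |c_n|^2 = 5/2

Expand |f|^2 and use orthogonality of {sin(nx), cos(mx)} on [-π, π]:
  ∫_{-π}^{π} sin(nx)^2 dx = π, ∫ cos(mx)^2 dx = π, and cross terms integrate to 0.
So ∫_{-π}^{π} f(x)^2 dx = 2^2 · π + 1^2 · π = (4 + 1)π.
Divide by 2π: (4 + 1)/2 = 5/2.
By Parseval, this equals Σ |c_n|^2.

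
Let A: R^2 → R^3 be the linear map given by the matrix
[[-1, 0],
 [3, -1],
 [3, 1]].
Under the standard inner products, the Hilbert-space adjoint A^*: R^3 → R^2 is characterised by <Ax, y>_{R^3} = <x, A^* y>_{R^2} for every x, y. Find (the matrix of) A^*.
A^* = A^T =
[[-1, 3, 3],
 [0, -1, 1]]

For real matrices with standard dot products, the defining identity <Ax, y> = <x, A^* y> gives (Ax)^T y = x^T (A^*) y, i.e. x^T A^T y = x^T (A^*) y. Since this holds for all x, y, we must have A^* = A^T. Therefore
A^* =
[[-1, 3, 3],
 [0, -1, 1]].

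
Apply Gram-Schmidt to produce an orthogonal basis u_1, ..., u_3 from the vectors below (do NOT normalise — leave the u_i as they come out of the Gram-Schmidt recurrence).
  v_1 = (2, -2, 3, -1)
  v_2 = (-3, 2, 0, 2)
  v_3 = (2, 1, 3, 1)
Orthogonal basis:
  u_1 = (2, -2, 3, -1)
  u_2 = (-5/3, 2/3, 2, 4/3)
  u_3 = (142/81, 143/81, 8/27, 70/81)

Apply the Gram-Schmidt recurrence
  u_1 = v_1
  u_i = v_i − Σ_{j<i} ((v_i · u_j) / (u_j · u_j)) · u_j.

Step by step this gives:
  u_1 = (2, -2, 3, -1)
  u_2 = (-5/3, 2/3, 2, 4/3)
  u_3 = (142/81, 143/81, 8/27, 70/81)

Orthogonality check:
  u_2 · u_1 = 0 (should be 0)
  u_3 · u_1 = 0 (should be 0)
  u_3 · u_2 = 0 (should be 0)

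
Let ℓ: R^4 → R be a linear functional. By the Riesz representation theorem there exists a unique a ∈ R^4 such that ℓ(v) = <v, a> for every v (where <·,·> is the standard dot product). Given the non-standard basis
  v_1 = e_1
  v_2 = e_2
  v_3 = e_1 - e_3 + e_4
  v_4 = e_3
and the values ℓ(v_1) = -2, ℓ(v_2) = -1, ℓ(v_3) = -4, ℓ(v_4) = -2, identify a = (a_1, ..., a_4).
a = (-2, -1, -2, -4)

Write a = (a_1, ..., a_4) in the standard basis. For each basis vector v_i, ℓ(v_i) = <v_i, a> is a linear equation in the a_j's. Collect the n equations into a matrix system V a = ℓ, where row i of V is v_i (expressed in the standard basis). Since V is invertible (lower-triangular with 1s on the diagonal, up to permutation), solve by back-substitution:
  V =
[[1, 0, 0, 0],
 [0, 1, 0, 0],
 [1, 0, -1, 1],
 [0, 0, 1, 0]]
  V a = (-2, -1, -4, -2)
Solving gives a = (-2, -1, -2, -4).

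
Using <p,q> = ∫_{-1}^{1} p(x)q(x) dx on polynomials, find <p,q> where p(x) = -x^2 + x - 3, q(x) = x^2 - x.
<p,q> = -46/15

Expand the product: p(x)·q(x) = -x^4 + 2*x^3 - 4*x^2 + 3*x.
∫_{-1}^{1} of each monomial x^k gives [2/(k+1) if k even, 0 if k odd]. Integrating term-by-term (or equivalently evaluating the antiderivative F(x) = -x^5/5 + x^4/2 - 4*x^3/3 + 3*x^2/2 at the endpoints):
  F(1) − F(−1) = 7/15 − (53/15) = -46/15.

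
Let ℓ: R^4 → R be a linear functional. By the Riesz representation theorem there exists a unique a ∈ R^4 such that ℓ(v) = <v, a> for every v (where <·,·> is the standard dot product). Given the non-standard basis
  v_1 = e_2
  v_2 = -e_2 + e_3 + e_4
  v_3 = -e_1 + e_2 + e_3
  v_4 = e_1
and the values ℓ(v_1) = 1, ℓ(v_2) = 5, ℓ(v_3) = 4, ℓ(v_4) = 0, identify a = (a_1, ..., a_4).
a = (0, 1, 3, 3)

Write a = (a_1, ..., a_4) in the standard basis. For each basis vector v_i, ℓ(v_i) = <v_i, a> is a linear equation in the a_j's. Collect the n equations into a matrix system V a = ℓ, where row i of V is v_i (expressed in the standard basis). Since V is invertible (lower-triangular with 1s on the diagonal, up to permutation), solve by back-substitution:
  V =
[[0, 1, 0, 0],
 [0, -1, 1, 1],
 [-1, 1, 1, 0],
 [1, 0, 0, 0]]
  V a = (1, 5, 4, 0)
Solving gives a = (0, 1, 3, 3).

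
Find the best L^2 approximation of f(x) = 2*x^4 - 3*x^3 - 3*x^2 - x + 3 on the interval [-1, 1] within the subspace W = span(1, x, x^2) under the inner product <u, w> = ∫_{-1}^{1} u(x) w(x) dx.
g(x) = -9*x^2/7 - 14*x/5 + 99/35

The best approximation g ∈ W is the orthogonal projection of f onto W. Writing g = a_0 + a_1 x + a_2 x^2, the coefficients solve the normal equations G · a = b where
  G_{ij} = <φ_i, φ_j> and b_i = <f, φ_i>, with φ_0 = 1, φ_1 = x, φ_2 = x^2.
G =
  [2, 0, 2/3]
  [0, 2/3, 0]
  [2/3, 0, 2/5],
b = (24/5, -28/15, 48/35).
Solving gives a_0 = 99/35, a_1 = -14/5, a_2 = -9/7, so
  g(x) = -9*x^2/7 - 14*x/5 + 99/35.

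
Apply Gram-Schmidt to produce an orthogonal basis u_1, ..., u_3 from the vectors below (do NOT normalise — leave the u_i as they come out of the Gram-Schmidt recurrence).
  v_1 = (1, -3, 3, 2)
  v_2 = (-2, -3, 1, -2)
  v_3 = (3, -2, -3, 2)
Orthogonal basis:
  u_1 = (1, -3, 3, 2)
  u_2 = (-52/23, -51/23, 5/23, -58/23)
  u_3 = (325/189, -323/126, -1291/378, 79/189)

Apply the Gram-Schmidt recurrence
  u_1 = v_1
  u_i = v_i − Σ_{j<i} ((v_i · u_j) / (u_j · u_j)) · u_j.

Step by step this gives:
  u_1 = (1, -3, 3, 2)
  u_2 = (-52/23, -51/23, 5/23, -58/23)
  u_3 = (325/189, -323/126, -1291/378, 79/189)

Orthogonality check:
  u_2 · u_1 = 0 (should be 0)
  u_3 · u_1 = 0 (should be 0)
  u_3 · u_2 = 0 (should be 0)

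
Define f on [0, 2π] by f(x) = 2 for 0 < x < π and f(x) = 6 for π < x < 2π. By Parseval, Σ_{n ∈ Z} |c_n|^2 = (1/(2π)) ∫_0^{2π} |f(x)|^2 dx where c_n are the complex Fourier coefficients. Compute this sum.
Σ |c_n|^2 = 20

Parseval equates the L^2 energy of f (normalised by 1/(2π)) with the ℓ^2 sum of its Fourier coefficients: (1/(2π)) ∫_0^{2π} |f|^2 = Σ |c_n|^2.
Compute the left side: (1/(2π)) [∫_0^π 2^2 dx + ∫_π^{2π} 6^2 dx] = (1/(2π)) · (4π + 36π) = (4 + 36)/2 = 20.
So Σ_{n ∈ Z} |c_n|^2 = 20.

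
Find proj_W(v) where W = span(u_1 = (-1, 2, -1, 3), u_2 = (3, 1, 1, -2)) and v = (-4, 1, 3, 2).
proj_W(v) = (-363/161, -30/161, -21/23, 333/161)

Set up U = [u_1 | ... | u_2] ∈ R^(4×2). The projector onto W = col(U) is P = U (U^T U)^(-1) U^T.
Compute U^T U =
  [15, -8]
  [-8, 15],
and U^T v = (9, -12).
Solve U^T U · c = U^T v for the coefficients: c = (39/161, -108/161). The projection is proj_W(v) = U c.
Check: (v - proj_W(v)) · u_1 = 0  (should be 0).
Check: (v - proj_W(v)) · u_2 = 0  (should be 0).
Result: proj_W(v) = (-363/161, -30/161, -21/23, 333/161).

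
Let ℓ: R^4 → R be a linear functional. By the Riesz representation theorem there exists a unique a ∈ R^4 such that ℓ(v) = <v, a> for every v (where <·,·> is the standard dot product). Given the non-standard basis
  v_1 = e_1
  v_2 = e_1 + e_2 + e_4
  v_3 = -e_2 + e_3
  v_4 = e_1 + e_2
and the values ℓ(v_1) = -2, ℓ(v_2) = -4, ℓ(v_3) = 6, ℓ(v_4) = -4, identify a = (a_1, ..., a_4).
a = (-2, -2, 4, 0)

Write a = (a_1, ..., a_4) in the standard basis. For each basis vector v_i, ℓ(v_i) = <v_i, a> is a linear equation in the a_j's. Collect the n equations into a matrix system V a = ℓ, where row i of V is v_i (expressed in the standard basis). Since V is invertible (lower-triangular with 1s on the diagonal, up to permutation), solve by back-substitution:
  V =
[[1, 0, 0, 0],
 [1, 1, 0, 1],
 [0, -1, 1, 0],
 [1, 1, 0, 0]]
  V a = (-2, -4, 6, -4)
Solving gives a = (-2, -2, 4, 0).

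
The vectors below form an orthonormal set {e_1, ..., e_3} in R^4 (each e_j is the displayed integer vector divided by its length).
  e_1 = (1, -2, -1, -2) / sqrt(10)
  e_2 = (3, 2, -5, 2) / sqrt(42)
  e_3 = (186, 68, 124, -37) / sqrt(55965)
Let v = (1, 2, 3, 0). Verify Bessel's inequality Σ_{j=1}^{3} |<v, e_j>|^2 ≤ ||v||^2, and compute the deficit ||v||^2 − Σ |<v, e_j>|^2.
Σ |<v, e_j>|^2 = 7318/533; ||v||^2 = 14; deficit = 144/533

Write each e_j = u_j / sqrt(<u_j, u_j>) where u_j is the displayed integer vector. Then <v, e_j> = <v, u_j> / sqrt(<u_j, u_j>), so |<v, e_j>|^2 = <v, u_j>^2 / <u_j, u_j>.
Coefficients: <v, e_1> = -6/sqrt(10), <v, e_2> = -8/sqrt(42), <v, e_3> = 694/sqrt(55965).
Square and sum: Σ |<v, e_j>|^2 = 7318/533.
Compute ||v||^2 = v·v = 14.
Deficit = 14 − 7318/533 = 144/533 ≥ 0, confirming Bessel's inequality. (The deficit equals ||v − Σ <v,e_j> e_j||^2, the squared distance from v to span{e_j}.)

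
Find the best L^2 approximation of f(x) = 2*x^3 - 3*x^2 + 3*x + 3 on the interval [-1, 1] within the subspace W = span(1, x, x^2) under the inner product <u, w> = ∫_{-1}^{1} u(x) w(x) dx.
g(x) = -3*x^2 + 21*x/5 + 3

The best approximation g ∈ W is the orthogonal projection of f onto W. Writing g = a_0 + a_1 x + a_2 x^2, the coefficients solve the normal equations G · a = b where
  G_{ij} = <φ_i, φ_j> and b_i = <f, φ_i>, with φ_0 = 1, φ_1 = x, φ_2 = x^2.
G =
  [2, 0, 2/3]
  [0, 2/3, 0]
  [2/3, 0, 2/5],
b = (4, 14/5, 4/5).
Solving gives a_0 = 3, a_1 = 21/5, a_2 = -3, so
  g(x) = -3*x^2 + 21*x/5 + 3.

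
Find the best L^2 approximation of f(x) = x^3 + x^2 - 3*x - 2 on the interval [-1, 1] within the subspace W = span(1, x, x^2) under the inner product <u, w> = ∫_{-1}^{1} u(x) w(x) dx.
g(x) = x^2 - 12*x/5 - 2

The best approximation g ∈ W is the orthogonal projection of f onto W. Writing g = a_0 + a_1 x + a_2 x^2, the coefficients solve the normal equations G · a = b where
  G_{ij} = <φ_i, φ_j> and b_i = <f, φ_i>, with φ_0 = 1, φ_1 = x, φ_2 = x^2.
G =
  [2, 0, 2/3]
  [0, 2/3, 0]
  [2/3, 0, 2/5],
b = (-10/3, -8/5, -14/15).
Solving gives a_0 = -2, a_1 = -12/5, a_2 = 1, so
  g(x) = x^2 - 12*x/5 - 2.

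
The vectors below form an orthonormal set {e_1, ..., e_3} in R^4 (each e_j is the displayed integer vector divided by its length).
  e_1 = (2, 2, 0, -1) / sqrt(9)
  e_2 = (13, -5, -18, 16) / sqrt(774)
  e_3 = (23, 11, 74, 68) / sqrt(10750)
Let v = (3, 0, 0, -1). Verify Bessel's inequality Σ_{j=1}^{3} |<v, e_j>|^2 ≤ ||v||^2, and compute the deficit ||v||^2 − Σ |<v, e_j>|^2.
Σ |<v, e_j>|^2 = 766/125; ||v||^2 = 10; deficit = 484/125

Write each e_j = u_j / sqrt(<u_j, u_j>) where u_j is the displayed integer vector. Then <v, e_j> = <v, u_j> / sqrt(<u_j, u_j>), so |<v, e_j>|^2 = <v, u_j>^2 / <u_j, u_j>.
Coefficients: <v, e_1> = 7/sqrt(9), <v, e_2> = 23/sqrt(774), <v, e_3> = 1/sqrt(10750).
Square and sum: Σ |<v, e_j>|^2 = 766/125.
Compute ||v||^2 = v·v = 10.
Deficit = 10 − 766/125 = 484/125 ≥ 0, confirming Bessel's inequality. (The deficit equals ||v − Σ <v,e_j> e_j||^2, the squared distance from v to span{e_j}.)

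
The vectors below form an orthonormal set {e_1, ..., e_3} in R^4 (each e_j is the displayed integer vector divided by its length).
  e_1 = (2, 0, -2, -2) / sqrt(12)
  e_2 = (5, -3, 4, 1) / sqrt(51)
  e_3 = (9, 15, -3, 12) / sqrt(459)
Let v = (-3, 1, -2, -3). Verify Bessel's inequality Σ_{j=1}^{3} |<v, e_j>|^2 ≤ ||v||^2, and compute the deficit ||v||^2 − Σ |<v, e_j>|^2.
Σ |<v, e_j>|^2 = 65/3; ||v||^2 = 23; deficit = 4/3

Write each e_j = u_j / sqrt(<u_j, u_j>) where u_j is the displayed integer vector. Then <v, e_j> = <v, u_j> / sqrt(<u_j, u_j>), so |<v, e_j>|^2 = <v, u_j>^2 / <u_j, u_j>.
Coefficients: <v, e_1> = 4/sqrt(12), <v, e_2> = -29/sqrt(51), <v, e_3> = -42/sqrt(459).
Square and sum: Σ |<v, e_j>|^2 = 65/3.
Compute ||v||^2 = v·v = 23.
Deficit = 23 − 65/3 = 4/3 ≥ 0, confirming Bessel's inequality. (The deficit equals ||v − Σ <v,e_j> e_j||^2, the squared distance from v to span{e_j}.)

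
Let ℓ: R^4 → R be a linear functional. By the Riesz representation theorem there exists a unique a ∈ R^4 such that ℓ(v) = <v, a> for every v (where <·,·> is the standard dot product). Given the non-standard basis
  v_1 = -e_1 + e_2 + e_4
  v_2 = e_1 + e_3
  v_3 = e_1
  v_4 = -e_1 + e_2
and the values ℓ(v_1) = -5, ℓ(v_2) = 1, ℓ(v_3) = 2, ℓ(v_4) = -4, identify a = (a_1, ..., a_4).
a = (2, -2, -1, -1)

Write a = (a_1, ..., a_4) in the standard basis. For each basis vector v_i, ℓ(v_i) = <v_i, a> is a linear equation in the a_j's. Collect the n equations into a matrix system V a = ℓ, where row i of V is v_i (expressed in the standard basis). Since V is invertible (lower-triangular with 1s on the diagonal, up to permutation), solve by back-substitution:
  V =
[[-1, 1, 0, 1],
 [1, 0, 1, 0],
 [1, 0, 0, 0],
 [-1, 1, 0, 0]]
  V a = (-5, 1, 2, -4)
Solving gives a = (2, -2, -1, -1).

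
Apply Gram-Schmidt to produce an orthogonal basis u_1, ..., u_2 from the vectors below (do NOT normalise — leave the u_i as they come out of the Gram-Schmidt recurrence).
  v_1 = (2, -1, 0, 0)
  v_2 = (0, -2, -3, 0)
Orthogonal basis:
  u_1 = (2, -1, 0, 0)
  u_2 = (-4/5, -8/5, -3, 0)

Apply the Gram-Schmidt recurrence
  u_1 = v_1
  u_i = v_i − Σ_{j<i} ((v_i · u_j) / (u_j · u_j)) · u_j.

Step by step this gives:
  u_1 = (2, -1, 0, 0)
  u_2 = (-4/5, -8/5, -3, 0)

Orthogonality check:
  u_2 · u_1 = 0 (should be 0)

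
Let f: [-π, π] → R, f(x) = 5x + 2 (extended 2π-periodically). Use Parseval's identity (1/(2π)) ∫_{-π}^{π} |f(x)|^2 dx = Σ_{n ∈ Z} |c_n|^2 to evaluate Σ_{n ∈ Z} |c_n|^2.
Σ |c_n|^2 = 25π^2/3 + 4

Expand and integrate term by term over [-π, π]:
  ∫ (5x)^2 dx = 25·(2π^3/3); ∫ 2·5·(2)·x dx = 0 (odd integrand); ∫ 2^2 dx = 4·2π.
So (1/(2π)) ∫_{-π}^{π} (5x + 2)^2 dx = 25π^2/3 + 4 = 25π^2/3 + 4.
Parseval ⇒ Σ |c_n|^2 = 25π^2/3 + 4.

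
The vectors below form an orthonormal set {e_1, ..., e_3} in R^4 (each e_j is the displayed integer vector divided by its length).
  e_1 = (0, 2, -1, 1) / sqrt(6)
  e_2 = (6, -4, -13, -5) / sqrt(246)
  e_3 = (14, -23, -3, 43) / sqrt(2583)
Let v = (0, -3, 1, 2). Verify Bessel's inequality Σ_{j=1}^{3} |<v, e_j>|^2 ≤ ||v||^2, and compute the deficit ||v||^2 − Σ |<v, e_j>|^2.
Σ |<v, e_j>|^2 = 857/63; ||v||^2 = 14; deficit = 25/63

Write each e_j = u_j / sqrt(<u_j, u_j>) where u_j is the displayed integer vector. Then <v, e_j> = <v, u_j> / sqrt(<u_j, u_j>), so |<v, e_j>|^2 = <v, u_j>^2 / <u_j, u_j>.
Coefficients: <v, e_1> = -5/sqrt(6), <v, e_2> = -11/sqrt(246), <v, e_3> = 152/sqrt(2583).
Square and sum: Σ |<v, e_j>|^2 = 857/63.
Compute ||v||^2 = v·v = 14.
Deficit = 14 − 857/63 = 25/63 ≥ 0, confirming Bessel's inequality. (The deficit equals ||v − Σ <v,e_j> e_j||^2, the squared distance from v to span{e_j}.)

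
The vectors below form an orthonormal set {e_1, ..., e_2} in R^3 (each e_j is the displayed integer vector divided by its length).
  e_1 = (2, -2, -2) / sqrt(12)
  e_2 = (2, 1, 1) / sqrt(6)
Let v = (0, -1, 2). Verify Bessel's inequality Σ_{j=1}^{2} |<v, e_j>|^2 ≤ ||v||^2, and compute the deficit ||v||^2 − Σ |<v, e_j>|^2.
Σ |<v, e_j>|^2 = 1/2; ||v||^2 = 5; deficit = 9/2

Write each e_j = u_j / sqrt(<u_j, u_j>) where u_j is the displayed integer vector. Then <v, e_j> = <v, u_j> / sqrt(<u_j, u_j>), so |<v, e_j>|^2 = <v, u_j>^2 / <u_j, u_j>.
Coefficients: <v, e_1> = -2/sqrt(12), <v, e_2> = 1/sqrt(6).
Square and sum: Σ |<v, e_j>|^2 = 1/2.
Compute ||v||^2 = v·v = 5.
Deficit = 5 − 1/2 = 9/2 ≥ 0, confirming Bessel's inequality. (The deficit equals ||v − Σ <v,e_j> e_j||^2, the squared distance from v to span{e_j}.)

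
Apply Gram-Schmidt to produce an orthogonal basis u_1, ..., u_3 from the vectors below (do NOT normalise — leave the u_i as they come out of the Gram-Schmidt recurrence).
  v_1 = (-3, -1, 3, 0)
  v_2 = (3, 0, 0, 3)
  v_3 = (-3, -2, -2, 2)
Orthogonal basis:
  u_1 = (-3, -1, 3, 0)
  u_2 = (30/19, -9/19, 27/19, 3)
  u_3 = (-62/29, -51/29, -79/29, 62/29)

Apply the Gram-Schmidt recurrence
  u_1 = v_1
  u_i = v_i − Σ_{j<i} ((v_i · u_j) / (u_j · u_j)) · u_j.

Step by step this gives:
  u_1 = (-3, -1, 3, 0)
  u_2 = (30/19, -9/19, 27/19, 3)
  u_3 = (-62/29, -51/29, -79/29, 62/29)

Orthogonality check:
  u_2 · u_1 = 0 (should be 0)
  u_3 · u_1 = 0 (should be 0)
  u_3 · u_2 = 0 (should be 0)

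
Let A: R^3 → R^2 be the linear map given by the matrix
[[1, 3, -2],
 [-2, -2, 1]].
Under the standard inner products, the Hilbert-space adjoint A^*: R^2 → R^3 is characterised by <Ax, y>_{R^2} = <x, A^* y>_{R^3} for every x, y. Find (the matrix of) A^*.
A^* = A^T =
[[1, -2],
 [3, -2],
 [-2, 1]]

For real matrices with standard dot products, the defining identity <Ax, y> = <x, A^* y> gives (Ax)^T y = x^T (A^*) y, i.e. x^T A^T y = x^T (A^*) y. Since this holds for all x, y, we must have A^* = A^T. Therefore
A^* =
[[1, -2],
 [3, -2],
 [-2, 1]].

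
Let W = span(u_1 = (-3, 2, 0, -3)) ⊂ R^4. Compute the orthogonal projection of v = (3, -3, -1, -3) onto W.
proj_W(v) = (9/11, -6/11, 0, 9/11)

Set up U = [u_1 | ... | u_1] ∈ R^(4×1). The projector onto W = col(U) is P = U (U^T U)^(-1) U^T.
Compute U^T U =
  [22],
and U^T v = (-6).
Solve U^T U · c = U^T v for the coefficients: c = (-3/11). The projection is proj_W(v) = U c.
Check: (v - proj_W(v)) · u_1 = 0  (should be 0).
Result: proj_W(v) = (9/11, -6/11, 0, 9/11).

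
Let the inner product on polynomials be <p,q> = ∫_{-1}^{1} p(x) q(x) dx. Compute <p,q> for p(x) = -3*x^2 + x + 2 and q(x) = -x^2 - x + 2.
<p,q> = 16/5

Expand the product: p(x)·q(x) = 3*x^4 + 2*x^3 - 9*x^2 + 4.
∫_{-1}^{1} of each monomial x^k gives [2/(k+1) if k even, 0 if k odd]. Integrating term-by-term (or equivalently evaluating the antiderivative F(x) = 3*x^5/5 + x^4/2 - 3*x^3 + 4*x at the endpoints):
  F(1) − F(−1) = 21/10 − (-11/10) = 16/5.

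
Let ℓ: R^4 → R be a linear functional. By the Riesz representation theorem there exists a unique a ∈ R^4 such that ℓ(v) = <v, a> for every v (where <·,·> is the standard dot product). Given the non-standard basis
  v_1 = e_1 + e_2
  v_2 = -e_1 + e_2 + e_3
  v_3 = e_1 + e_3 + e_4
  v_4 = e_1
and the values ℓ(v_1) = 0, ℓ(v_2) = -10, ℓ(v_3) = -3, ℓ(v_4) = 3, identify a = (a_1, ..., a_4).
a = (3, -3, -4, -2)

Write a = (a_1, ..., a_4) in the standard basis. For each basis vector v_i, ℓ(v_i) = <v_i, a> is a linear equation in the a_j's. Collect the n equations into a matrix system V a = ℓ, where row i of V is v_i (expressed in the standard basis). Since V is invertible (lower-triangular with 1s on the diagonal, up to permutation), solve by back-substitution:
  V =
[[1, 1, 0, 0],
 [-1, 1, 1, 0],
 [1, 0, 1, 1],
 [1, 0, 0, 0]]
  V a = (0, -10, -3, 3)
Solving gives a = (3, -3, -4, -2).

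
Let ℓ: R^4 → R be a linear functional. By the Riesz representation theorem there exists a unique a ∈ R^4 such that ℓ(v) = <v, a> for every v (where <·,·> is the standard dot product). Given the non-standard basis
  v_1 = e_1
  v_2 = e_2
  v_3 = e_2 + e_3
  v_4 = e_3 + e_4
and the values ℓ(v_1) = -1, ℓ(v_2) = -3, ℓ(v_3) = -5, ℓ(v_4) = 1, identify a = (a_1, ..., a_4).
a = (-1, -3, -2, 3)

Write a = (a_1, ..., a_4) in the standard basis. For each basis vector v_i, ℓ(v_i) = <v_i, a> is a linear equation in the a_j's. Collect the n equations into a matrix system V a = ℓ, where row i of V is v_i (expressed in the standard basis). Since V is invertible (lower-triangular with 1s on the diagonal, up to permutation), solve by back-substitution:
  V =
[[1, 0, 0, 0],
 [0, 1, 0, 0],
 [0, 1, 1, 0],
 [0, 0, 1, 1]]
  V a = (-1, -3, -5, 1)
Solving gives a = (-1, -3, -2, 3).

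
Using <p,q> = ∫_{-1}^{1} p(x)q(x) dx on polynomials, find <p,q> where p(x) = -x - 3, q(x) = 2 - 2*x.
<p,q> = -32/3

Expand the product: p(x)·q(x) = 2*x^2 + 4*x - 6.
∫_{-1}^{1} of each monomial x^k gives [2/(k+1) if k even, 0 if k odd]. Integrating term-by-term (or equivalently evaluating the antiderivative F(x) = 2*x^3/3 + 2*x^2 - 6*x at the endpoints):
  F(1) − F(−1) = -10/3 − (22/3) = -32/3.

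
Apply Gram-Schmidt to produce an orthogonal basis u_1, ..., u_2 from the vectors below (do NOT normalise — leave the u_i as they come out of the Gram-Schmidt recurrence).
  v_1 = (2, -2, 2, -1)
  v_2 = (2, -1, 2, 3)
Orthogonal basis:
  u_1 = (2, -2, 2, -1)
  u_2 = (12/13, 1/13, 12/13, 46/13)

Apply the Gram-Schmidt recurrence
  u_1 = v_1
  u_i = v_i − Σ_{j<i} ((v_i · u_j) / (u_j · u_j)) · u_j.

Step by step this gives:
  u_1 = (2, -2, 2, -1)
  u_2 = (12/13, 1/13, 12/13, 46/13)

Orthogonality check:
  u_2 · u_1 = 0 (should be 0)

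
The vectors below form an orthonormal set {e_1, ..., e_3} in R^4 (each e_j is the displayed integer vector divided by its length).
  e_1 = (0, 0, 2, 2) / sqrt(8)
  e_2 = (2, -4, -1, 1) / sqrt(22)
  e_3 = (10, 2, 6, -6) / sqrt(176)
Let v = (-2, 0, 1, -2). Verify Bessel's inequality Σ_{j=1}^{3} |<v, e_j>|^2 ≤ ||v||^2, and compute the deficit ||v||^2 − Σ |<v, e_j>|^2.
Σ |<v, e_j>|^2 = 11/4; ||v||^2 = 9; deficit = 25/4

Write each e_j = u_j / sqrt(<u_j, u_j>) where u_j is the displayed integer vector. Then <v, e_j> = <v, u_j> / sqrt(<u_j, u_j>), so |<v, e_j>|^2 = <v, u_j>^2 / <u_j, u_j>.
Coefficients: <v, e_1> = -2/sqrt(8), <v, e_2> = -7/sqrt(22), <v, e_3> = -2/sqrt(176).
Square and sum: Σ |<v, e_j>|^2 = 11/4.
Compute ||v||^2 = v·v = 9.
Deficit = 9 − 11/4 = 25/4 ≥ 0, confirming Bessel's inequality. (The deficit equals ||v − Σ <v,e_j> e_j||^2, the squared distance from v to span{e_j}.)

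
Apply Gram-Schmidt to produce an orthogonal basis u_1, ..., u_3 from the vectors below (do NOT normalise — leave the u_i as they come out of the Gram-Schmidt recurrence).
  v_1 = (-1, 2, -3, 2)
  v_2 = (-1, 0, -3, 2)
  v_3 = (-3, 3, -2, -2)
Orthogonal basis:
  u_1 = (-1, 2, -3, 2)
  u_2 = (-2/9, -14/9, -2/3, 4/9)
  u_3 = (-37/14, 0, -13/14, -19/7)

Apply the Gram-Schmidt recurrence
  u_1 = v_1
  u_i = v_i − Σ_{j<i} ((v_i · u_j) / (u_j · u_j)) · u_j.

Step by step this gives:
  u_1 = (-1, 2, -3, 2)
  u_2 = (-2/9, -14/9, -2/3, 4/9)
  u_3 = (-37/14, 0, -13/14, -19/7)

Orthogonality check:
  u_2 · u_1 = 0 (should be 0)
  u_3 · u_1 = 0 (should be 0)
  u_3 · u_2 = 0 (should be 0)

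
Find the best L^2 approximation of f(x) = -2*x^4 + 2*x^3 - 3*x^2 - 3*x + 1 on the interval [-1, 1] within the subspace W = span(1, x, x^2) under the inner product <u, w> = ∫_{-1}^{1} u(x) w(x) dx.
g(x) = -33*x^2/7 - 9*x/5 + 41/35

The best approximation g ∈ W is the orthogonal projection of f onto W. Writing g = a_0 + a_1 x + a_2 x^2, the coefficients solve the normal equations G · a = b where
  G_{ij} = <φ_i, φ_j> and b_i = <f, φ_i>, with φ_0 = 1, φ_1 = x, φ_2 = x^2.
G =
  [2, 0, 2/3]
  [0, 2/3, 0]
  [2/3, 0, 2/5],
b = (-4/5, -6/5, -116/105).
Solving gives a_0 = 41/35, a_1 = -9/5, a_2 = -33/7, so
  g(x) = -33*x^2/7 - 9*x/5 + 41/35.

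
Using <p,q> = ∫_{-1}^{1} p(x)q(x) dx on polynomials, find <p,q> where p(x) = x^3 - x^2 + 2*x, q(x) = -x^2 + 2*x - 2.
<p,q> = 26/5

Expand the product: p(x)·q(x) = -x^5 + 3*x^4 - 6*x^3 + 6*x^2 - 4*x.
∫_{-1}^{1} of each monomial x^k gives [2/(k+1) if k even, 0 if k odd]. Integrating term-by-term (or equivalently evaluating the antiderivative F(x) = -x^6/6 + 3*x^5/5 - 3*x^4/2 + 2*x^3 - 2*x^2 at the endpoints):
  F(1) − F(−1) = -16/15 − (-94/15) = 26/5.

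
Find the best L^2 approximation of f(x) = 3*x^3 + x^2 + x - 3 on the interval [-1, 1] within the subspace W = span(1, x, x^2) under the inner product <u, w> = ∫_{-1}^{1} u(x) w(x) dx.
g(x) = x^2 + 14*x/5 - 3

The best approximation g ∈ W is the orthogonal projection of f onto W. Writing g = a_0 + a_1 x + a_2 x^2, the coefficients solve the normal equations G · a = b where
  G_{ij} = <φ_i, φ_j> and b_i = <f, φ_i>, with φ_0 = 1, φ_1 = x, φ_2 = x^2.
G =
  [2, 0, 2/3]
  [0, 2/3, 0]
  [2/3, 0, 2/5],
b = (-16/3, 28/15, -8/5).
Solving gives a_0 = -3, a_1 = 14/5, a_2 = 1, so
  g(x) = x^2 + 14*x/5 - 3.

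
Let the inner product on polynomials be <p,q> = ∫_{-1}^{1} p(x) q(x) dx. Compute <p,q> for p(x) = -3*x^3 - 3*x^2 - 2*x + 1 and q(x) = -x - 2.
<p,q> = 38/15

Expand the product: p(x)·q(x) = 3*x^4 + 9*x^3 + 8*x^2 + 3*x - 2.
∫_{-1}^{1} of each monomial x^k gives [2/(k+1) if k even, 0 if k odd]. Integrating term-by-term (or equivalently evaluating the antiderivative F(x) = 3*x^5/5 + 9*x^4/4 + 8*x^3/3 + 3*x^2/2 - 2*x at the endpoints):
  F(1) − F(−1) = 301/60 − (149/60) = 38/15.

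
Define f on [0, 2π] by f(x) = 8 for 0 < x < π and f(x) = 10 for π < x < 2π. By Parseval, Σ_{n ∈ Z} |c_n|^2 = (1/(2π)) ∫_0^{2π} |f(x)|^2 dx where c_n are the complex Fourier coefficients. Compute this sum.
Σ |c_n|^2 = 82

Parseval equates the L^2 energy of f (normalised by 1/(2π)) with the ℓ^2 sum of its Fourier coefficients: (1/(2π)) ∫_0^{2π} |f|^2 = Σ |c_n|^2.
Compute the left side: (1/(2π)) [∫_0^π 8^2 dx + ∫_π^{2π} 10^2 dx] = (1/(2π)) · (64π + 100π) = (64 + 100)/2 = 82.
So Σ_{n ∈ Z} |c_n|^2 = 82.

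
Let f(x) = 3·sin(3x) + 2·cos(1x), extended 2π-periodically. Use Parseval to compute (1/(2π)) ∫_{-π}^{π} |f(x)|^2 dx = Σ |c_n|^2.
Σ |c_n|^2 = 13/2

Expand |f|^2 and use orthogonality of {sin(nx), cos(mx)} on [-π, π]:
  ∫_{-π}^{π} sin(nx)^2 dx = π, ∫ cos(mx)^2 dx = π, and cross terms integrate to 0.
So ∫_{-π}^{π} f(x)^2 dx = 3^2 · π + 2^2 · π = (9 + 4)π.
Divide by 2π: (9 + 4)/2 = 13/2.
By Parseval, this equals Σ |c_n|^2.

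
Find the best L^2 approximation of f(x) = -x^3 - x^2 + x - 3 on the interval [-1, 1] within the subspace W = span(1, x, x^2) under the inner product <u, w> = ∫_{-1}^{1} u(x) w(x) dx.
g(x) = -x^2 + 2*x/5 - 3

The best approximation g ∈ W is the orthogonal projection of f onto W. Writing g = a_0 + a_1 x + a_2 x^2, the coefficients solve the normal equations G · a = b where
  G_{ij} = <φ_i, φ_j> and b_i = <f, φ_i>, with φ_0 = 1, φ_1 = x, φ_2 = x^2.
G =
  [2, 0, 2/3]
  [0, 2/3, 0]
  [2/3, 0, 2/5],
b = (-20/3, 4/15, -12/5).
Solving gives a_0 = -3, a_1 = 2/5, a_2 = -1, so
  g(x) = -x^2 + 2*x/5 - 3.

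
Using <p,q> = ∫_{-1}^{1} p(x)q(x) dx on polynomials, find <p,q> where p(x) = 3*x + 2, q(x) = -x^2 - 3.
<p,q> = -40/3

Expand the product: p(x)·q(x) = -3*x^3 - 2*x^2 - 9*x - 6.
∫_{-1}^{1} of each monomial x^k gives [2/(k+1) if k even, 0 if k odd]. Integrating term-by-term (or equivalently evaluating the antiderivative F(x) = -3*x^4/4 - 2*x^3/3 - 9*x^2/2 - 6*x at the endpoints):
  F(1) − F(−1) = -143/12 − (17/12) = -40/3.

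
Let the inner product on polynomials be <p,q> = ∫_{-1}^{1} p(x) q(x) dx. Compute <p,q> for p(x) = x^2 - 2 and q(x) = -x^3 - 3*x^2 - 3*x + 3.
<p,q> = -36/5

Expand the product: p(x)·q(x) = -x^5 - 3*x^4 - x^3 + 9*x^2 + 6*x - 6.
∫_{-1}^{1} of each monomial x^k gives [2/(k+1) if k even, 0 if k odd]. Integrating term-by-term (or equivalently evaluating the antiderivative F(x) = -x^6/6 - 3*x^5/5 - x^4/4 + 3*x^3 + 3*x^2 - 6*x at the endpoints):
  F(1) − F(−1) = -61/60 − (371/60) = -36/5.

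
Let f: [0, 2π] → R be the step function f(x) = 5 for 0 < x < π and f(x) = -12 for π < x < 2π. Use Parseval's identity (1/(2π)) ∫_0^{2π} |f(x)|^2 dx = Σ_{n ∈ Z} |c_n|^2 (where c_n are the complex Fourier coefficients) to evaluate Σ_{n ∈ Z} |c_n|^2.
Σ |c_n|^2 = 169/2

Parseval equates the L^2 energy of f (normalised by 1/(2π)) with the ℓ^2 sum of its Fourier coefficients: (1/(2π)) ∫_0^{2π} |f|^2 = Σ |c_n|^2.
Compute the left side: (1/(2π)) [∫_0^π 5^2 dx + ∫_π^{2π} (-12)^2 dx] = (1/(2π)) · (25π + 144π) = (25 + 144)/2 = 169/2.
So Σ_{n ∈ Z} |c_n|^2 = 169/2.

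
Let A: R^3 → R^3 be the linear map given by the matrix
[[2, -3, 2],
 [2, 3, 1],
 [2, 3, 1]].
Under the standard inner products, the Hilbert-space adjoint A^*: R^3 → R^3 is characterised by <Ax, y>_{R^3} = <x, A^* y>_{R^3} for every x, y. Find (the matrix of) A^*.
A^* = A^T =
[[2, 2, 2],
 [-3, 3, 3],
 [2, 1, 1]]

For real matrices with standard dot products, the defining identity <Ax, y> = <x, A^* y> gives (Ax)^T y = x^T (A^*) y, i.e. x^T A^T y = x^T (A^*) y. Since this holds for all x, y, we must have A^* = A^T. Therefore
A^* =
[[2, 2, 2],
 [-3, 3, 3],
 [2, 1, 1]].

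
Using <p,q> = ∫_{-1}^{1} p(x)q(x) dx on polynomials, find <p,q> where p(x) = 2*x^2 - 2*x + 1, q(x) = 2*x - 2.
<p,q> = -28/3

Expand the product: p(x)·q(x) = 4*x^3 - 8*x^2 + 6*x - 2.
∫_{-1}^{1} of each monomial x^k gives [2/(k+1) if k even, 0 if k odd]. Integrating term-by-term (or equivalently evaluating the antiderivative F(x) = x^4 - 8*x^3/3 + 3*x^2 - 2*x at the endpoints):
  F(1) − F(−1) = -2/3 − (26/3) = -28/3.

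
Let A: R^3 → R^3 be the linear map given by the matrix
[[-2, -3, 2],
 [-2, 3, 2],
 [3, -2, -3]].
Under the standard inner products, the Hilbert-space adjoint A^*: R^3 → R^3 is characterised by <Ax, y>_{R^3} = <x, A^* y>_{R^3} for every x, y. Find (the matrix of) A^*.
A^* = A^T =
[[-2, -2, 3],
 [-3, 3, -2],
 [2, 2, -3]]

For real matrices with standard dot products, the defining identity <Ax, y> = <x, A^* y> gives (Ax)^T y = x^T (A^*) y, i.e. x^T A^T y = x^T (A^*) y. Since this holds for all x, y, we must have A^* = A^T. Therefore
A^* =
[[-2, -2, 3],
 [-3, 3, -2],
 [2, 2, -3]].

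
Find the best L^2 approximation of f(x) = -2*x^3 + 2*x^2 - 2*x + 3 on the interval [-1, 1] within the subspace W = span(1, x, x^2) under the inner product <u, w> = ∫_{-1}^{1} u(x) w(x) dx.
g(x) = 2*x^2 - 16*x/5 + 3

The best approximation g ∈ W is the orthogonal projection of f onto W. Writing g = a_0 + a_1 x + a_2 x^2, the coefficients solve the normal equations G · a = b where
  G_{ij} = <φ_i, φ_j> and b_i = <f, φ_i>, with φ_0 = 1, φ_1 = x, φ_2 = x^2.
G =
  [2, 0, 2/3]
  [0, 2/3, 0]
  [2/3, 0, 2/5],
b = (22/3, -32/15, 14/5).
Solving gives a_0 = 3, a_1 = -16/5, a_2 = 2, so
  g(x) = 2*x^2 - 16*x/5 + 3.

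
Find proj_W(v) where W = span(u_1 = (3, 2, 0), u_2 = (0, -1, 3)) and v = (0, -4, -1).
proj_W(v) = (-13/7, -17/14, -1/14)

Set up U = [u_1 | ... | u_2] ∈ R^(3×2). The projector onto W = col(U) is P = U (U^T U)^(-1) U^T.
Compute U^T U =
  [13, -2]
  [-2, 10],
and U^T v = (-8, 1).
Solve U^T U · c = U^T v for the coefficients: c = (-13/21, -1/42). The projection is proj_W(v) = U c.
Check: (v - proj_W(v)) · u_1 = 0  (should be 0).
Check: (v - proj_W(v)) · u_2 = 0  (should be 0).
Result: proj_W(v) = (-13/7, -17/14, -1/14).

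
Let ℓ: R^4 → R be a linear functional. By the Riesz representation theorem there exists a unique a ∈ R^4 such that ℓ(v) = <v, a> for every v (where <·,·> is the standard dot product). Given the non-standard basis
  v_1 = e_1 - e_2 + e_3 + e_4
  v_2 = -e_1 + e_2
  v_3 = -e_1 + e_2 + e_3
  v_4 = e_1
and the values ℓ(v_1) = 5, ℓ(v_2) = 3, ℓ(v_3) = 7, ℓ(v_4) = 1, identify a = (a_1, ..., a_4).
a = (1, 4, 4, 4)

Write a = (a_1, ..., a_4) in the standard basis. For each basis vector v_i, ℓ(v_i) = <v_i, a> is a linear equation in the a_j's. Collect the n equations into a matrix system V a = ℓ, where row i of V is v_i (expressed in the standard basis). Since V is invertible (lower-triangular with 1s on the diagonal, up to permutation), solve by back-substitution:
  V =
[[1, -1, 1, 1],
 [-1, 1, 0, 0],
 [-1, 1, 1, 0],
 [1, 0, 0, 0]]
  V a = (5, 3, 7, 1)
Solving gives a = (1, 4, 4, 4).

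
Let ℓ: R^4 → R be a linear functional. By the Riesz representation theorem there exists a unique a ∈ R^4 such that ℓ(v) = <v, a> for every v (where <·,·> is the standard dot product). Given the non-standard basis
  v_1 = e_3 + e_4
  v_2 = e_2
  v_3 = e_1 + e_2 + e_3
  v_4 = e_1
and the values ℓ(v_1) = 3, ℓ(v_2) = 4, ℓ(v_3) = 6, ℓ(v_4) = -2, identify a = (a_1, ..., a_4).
a = (-2, 4, 4, -1)

Write a = (a_1, ..., a_4) in the standard basis. For each basis vector v_i, ℓ(v_i) = <v_i, a> is a linear equation in the a_j's. Collect the n equations into a matrix system V a = ℓ, where row i of V is v_i (expressed in the standard basis). Since V is invertible (lower-triangular with 1s on the diagonal, up to permutation), solve by back-substitution:
  V =
[[0, 0, 1, 1],
 [0, 1, 0, 0],
 [1, 1, 1, 0],
 [1, 0, 0, 0]]
  V a = (3, 4, 6, -2)
Solving gives a = (-2, 4, 4, -1).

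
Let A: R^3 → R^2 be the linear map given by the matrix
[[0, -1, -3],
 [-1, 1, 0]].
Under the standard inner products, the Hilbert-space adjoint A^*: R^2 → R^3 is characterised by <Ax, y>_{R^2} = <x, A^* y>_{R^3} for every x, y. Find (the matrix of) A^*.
A^* = A^T =
[[0, -1],
 [-1, 1],
 [-3, 0]]

For real matrices with standard dot products, the defining identity <Ax, y> = <x, A^* y> gives (Ax)^T y = x^T (A^*) y, i.e. x^T A^T y = x^T (A^*) y. Since this holds for all x, y, we must have A^* = A^T. Therefore
A^* =
[[0, -1],
 [-1, 1],
 [-3, 0]].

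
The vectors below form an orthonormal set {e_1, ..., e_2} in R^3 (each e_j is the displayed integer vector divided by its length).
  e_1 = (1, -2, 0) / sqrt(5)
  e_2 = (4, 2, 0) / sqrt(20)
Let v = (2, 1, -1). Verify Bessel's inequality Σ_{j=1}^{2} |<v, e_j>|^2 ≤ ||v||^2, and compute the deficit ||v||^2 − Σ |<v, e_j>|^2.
Σ |<v, e_j>|^2 = 5; ||v||^2 = 6; deficit = 1

Write each e_j = u_j / sqrt(<u_j, u_j>) where u_j is the displayed integer vector. Then <v, e_j> = <v, u_j> / sqrt(<u_j, u_j>), so |<v, e_j>|^2 = <v, u_j>^2 / <u_j, u_j>.
Coefficients: <v, e_1> = 0/sqrt(5), <v, e_2> = 10/sqrt(20).
Square and sum: Σ |<v, e_j>|^2 = 5.
Compute ||v||^2 = v·v = 6.
Deficit = 6 − 5 = 1 ≥ 0, confirming Bessel's inequality. (The deficit equals ||v − Σ <v,e_j> e_j||^2, the squared distance from v to span{e_j}.)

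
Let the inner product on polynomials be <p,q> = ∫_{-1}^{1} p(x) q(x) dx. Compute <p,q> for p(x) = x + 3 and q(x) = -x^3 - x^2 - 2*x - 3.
<p,q> = -326/15

Expand the product: p(x)·q(x) = -x^4 - 4*x^3 - 5*x^2 - 9*x - 9.
∫_{-1}^{1} of each monomial x^k gives [2/(k+1) if k even, 0 if k odd]. Integrating term-by-term (or equivalently evaluating the antiderivative F(x) = -x^5/5 - x^4 - 5*x^3/3 - 9*x^2/2 - 9*x at the endpoints):
  F(1) − F(−1) = -491/30 − (161/30) = -326/15.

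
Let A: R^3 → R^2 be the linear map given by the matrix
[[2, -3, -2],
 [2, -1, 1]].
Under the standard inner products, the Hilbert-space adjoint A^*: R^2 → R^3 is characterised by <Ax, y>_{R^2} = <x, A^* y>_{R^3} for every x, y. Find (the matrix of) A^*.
A^* = A^T =
[[2, 2],
 [-3, -1],
 [-2, 1]]

For real matrices with standard dot products, the defining identity <Ax, y> = <x, A^* y> gives (Ax)^T y = x^T (A^*) y, i.e. x^T A^T y = x^T (A^*) y. Since this holds for all x, y, we must have A^* = A^T. Therefore
A^* =
[[2, 2],
 [-3, -1],
 [-2, 1]].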